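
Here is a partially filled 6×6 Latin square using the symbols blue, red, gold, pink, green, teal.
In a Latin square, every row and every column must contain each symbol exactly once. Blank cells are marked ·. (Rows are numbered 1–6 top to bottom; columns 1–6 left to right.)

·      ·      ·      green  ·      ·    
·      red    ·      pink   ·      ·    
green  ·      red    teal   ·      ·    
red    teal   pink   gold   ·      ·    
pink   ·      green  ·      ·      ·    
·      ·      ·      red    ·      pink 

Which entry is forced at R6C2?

Row 5, column 4: row 5 has {pink, green} and column 4 has {red, gold, pink, green, teal}, leaving only blue.
Row 5, column 2: row 5 has {blue, pink, green} and column 2 has {red, teal}, leaving only gold.
Row 6, column 2 is narrowed to {blue, green}.
If it were blue, then row 3, column 2 would be left with no valid symbol.
So row 6, column 2 must be green.

green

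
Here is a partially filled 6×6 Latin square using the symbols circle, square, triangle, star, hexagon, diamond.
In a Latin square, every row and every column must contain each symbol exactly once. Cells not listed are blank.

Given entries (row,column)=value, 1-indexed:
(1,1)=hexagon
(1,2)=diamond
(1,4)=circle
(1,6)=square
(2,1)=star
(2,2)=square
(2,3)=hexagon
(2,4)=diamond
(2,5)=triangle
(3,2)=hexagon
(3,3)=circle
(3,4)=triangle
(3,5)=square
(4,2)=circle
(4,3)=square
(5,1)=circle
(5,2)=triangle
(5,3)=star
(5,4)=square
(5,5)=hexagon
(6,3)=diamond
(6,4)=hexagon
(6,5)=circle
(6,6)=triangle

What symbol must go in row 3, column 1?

Row 3 already has {circle, square, triangle, hexagon} and column 1 already has {circle, star, hexagon}, so row 3, column 1 must be diamond.

diamond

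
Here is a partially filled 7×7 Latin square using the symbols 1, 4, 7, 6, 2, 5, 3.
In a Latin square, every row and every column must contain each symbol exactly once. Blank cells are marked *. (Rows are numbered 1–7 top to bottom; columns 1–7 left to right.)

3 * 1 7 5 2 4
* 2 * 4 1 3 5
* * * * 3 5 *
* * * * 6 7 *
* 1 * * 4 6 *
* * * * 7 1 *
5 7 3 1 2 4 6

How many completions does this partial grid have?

Row 1, column 2: eliminating its row and column leaves {6}.
Row 2, column 1: eliminating its row and column leaves {7, 6}.
Row 2, column 3: eliminating its row and column leaves {7, 6}.
Row 3, column 1: eliminating its row and column leaves {1, 4, 7, 6, 2}.
Row 3, column 2: eliminating its row and column leaves {4, 6}.
Row 3, column 3: eliminating its row and column leaves {4, 7, 6, 2}.
Row 3, column 4: eliminating its row and column leaves {6, 2}.
Row 3, column 7: eliminating its row and column leaves {1, 7, 2}.
Row 4, column 1: eliminating its row and column leaves {1, 4, 2}.
Row 4, column 2: eliminating its row and column leaves {4, 5, 3}.
Row 4, column 3: eliminating its row and column leaves {4, 2, 5}.
Row 4, column 4: eliminating its row and column leaves {2, 5, 3}.
Row 4, column 7: eliminating its row and column leaves {1, 2, 3}.
Row 5, column 1: eliminating its row and column leaves {7, 2}.
Row 5, column 3: eliminating its row and column leaves {7, 2, 5}.
Row 5, column 4: eliminating its row and column leaves {2, 5, 3}.
Row 5, column 7: eliminating its row and column leaves {7, 2, 3}.
Row 6, column 1: eliminating its row and column leaves {4, 6, 2}.
Row 6, column 2: eliminating its row and column leaves {4, 6, 5, 3}.
Row 6, column 3: eliminating its row and column leaves {4, 6, 2, 5}.
Row 6, column 4: eliminating its row and column leaves {6, 2, 5, 3}.
Row 6, column 7: eliminating its row and column leaves {2, 3}.
Enumerating the assignments across these blanks that avoid any row or column repeat gives 12 completions.

12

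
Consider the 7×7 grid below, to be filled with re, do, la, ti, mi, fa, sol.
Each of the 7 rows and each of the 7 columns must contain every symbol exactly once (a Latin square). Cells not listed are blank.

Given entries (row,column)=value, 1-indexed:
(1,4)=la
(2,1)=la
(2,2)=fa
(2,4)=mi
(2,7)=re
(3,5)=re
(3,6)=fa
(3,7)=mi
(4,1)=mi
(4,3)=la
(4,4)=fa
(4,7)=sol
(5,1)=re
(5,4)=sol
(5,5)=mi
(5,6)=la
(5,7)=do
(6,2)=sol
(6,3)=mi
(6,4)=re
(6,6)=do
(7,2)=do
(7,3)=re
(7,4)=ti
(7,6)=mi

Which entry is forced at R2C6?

Row 3, column 4: row 3 has {re, mi, fa} and column 4 has {re, la, ti, mi, fa, sol}, leaving only do.
Row 5, column 2: row 5 has {re, do, la, mi, sol} and column 2 has {do, fa, sol}, leaving only ti.
Row 3, column 2: row 3 has {re, do, mi, fa} and column 2 has {do, ti, fa, sol}, leaving only la.
Row 4, column 2: row 4 has {la, mi, fa, sol} and column 2 has {do, la, ti, fa, sol}, leaving only re.
Row 1, column 2: row 1 has {la} and column 2 has {re, do, la, ti, fa, sol}, leaving only mi.
Row 4, column 6: row 4 has {re, la, mi, fa, sol} and column 6 has {do, la, mi, fa}, leaving only ti.
Row 2 already has {re, la, mi, fa} and column 6 already has {do, la, ti, mi, fa}, so row 2, column 6 must be sol.

sol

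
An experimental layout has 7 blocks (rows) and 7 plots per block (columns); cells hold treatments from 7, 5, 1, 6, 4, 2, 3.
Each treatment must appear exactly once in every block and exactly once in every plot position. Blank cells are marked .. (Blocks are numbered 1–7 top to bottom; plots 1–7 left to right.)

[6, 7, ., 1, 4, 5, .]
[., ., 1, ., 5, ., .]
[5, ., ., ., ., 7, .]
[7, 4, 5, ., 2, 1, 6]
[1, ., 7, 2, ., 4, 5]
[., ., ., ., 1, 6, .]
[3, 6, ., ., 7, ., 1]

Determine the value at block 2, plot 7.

7

Block 4, plot 4: block 4 has {7, 5, 1, 6, 4, 2} and plot 4 has {1, 2}, leaving only 3.
Block 5, plot 2: block 5 has {7, 5, 1, 4, 2} and plot 2 has {7, 6, 4}, leaving only 3.
Block 2, plot 2: block 2 has {5, 1} and plot 2 has {7, 6, 4, 3}, leaving only 2.
Block 2, plot 1: block 2 has {5, 1, 2} and plot 1 has {7, 5, 1, 6, 3}, leaving only 4.
Block 2, plot 6: block 2 has {5, 1, 4, 2} and plot 6 has {7, 5, 1, 6, 4}, leaving only 3.
Block 2 already has {5, 1, 4, 2, 3} and plot 7 already has {5, 1, 6}, so block 2, plot 7 must be 7.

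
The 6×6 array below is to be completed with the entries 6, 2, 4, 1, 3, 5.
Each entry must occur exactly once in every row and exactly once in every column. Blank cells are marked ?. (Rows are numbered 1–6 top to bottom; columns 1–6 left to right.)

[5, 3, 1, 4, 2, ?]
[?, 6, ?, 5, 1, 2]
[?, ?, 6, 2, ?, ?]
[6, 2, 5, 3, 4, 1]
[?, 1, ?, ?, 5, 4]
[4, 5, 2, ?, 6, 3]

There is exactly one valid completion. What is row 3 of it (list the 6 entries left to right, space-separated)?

1 4 6 2 3 5

Row 3, column 2: row 3 has {6, 2} and column 2 has {6, 2, 1, 3, 5}, leaving only 4.
Row 3, column 5: row 3 has {6, 2, 4} and column 5 has {6, 2, 4, 1, 5}, leaving only 3.
Row 3, column 1: row 3 has {6, 2, 4, 3} and column 1 has {6, 4, 5}, leaving only 1.
Row 3, column 6: row 3 has {6, 2, 4, 1, 3} and column 6 has {2, 4, 1, 3}, leaving only 5.
So row 3 reads: 1 4 6 2 3 5.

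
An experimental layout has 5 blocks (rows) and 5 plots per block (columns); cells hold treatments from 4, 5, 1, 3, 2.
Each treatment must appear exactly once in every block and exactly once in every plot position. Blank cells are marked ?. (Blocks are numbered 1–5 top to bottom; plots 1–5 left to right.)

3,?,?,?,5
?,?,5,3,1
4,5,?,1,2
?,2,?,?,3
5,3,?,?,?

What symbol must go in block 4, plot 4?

Block 2, plot 1: block 2 has {5, 1, 3} and plot 1 has {4, 5, 3}, leaving only 2.
Block 2, plot 2: block 2 has {5, 1, 3, 2} and plot 2 has {5, 3, 2}, leaving only 4.
Block 1, plot 2: block 1 has {5, 3} and plot 2 has {4, 5, 3, 2}, leaving only 1.
Block 3, plot 3: block 3 has {4, 5, 1, 2} and plot 3 has {5}, leaving only 3.
Block 4, plot 1: block 4 has {3, 2} and plot 1 has {4, 5, 3, 2}, leaving only 1.
Block 4, plot 3: block 4 has {1, 3, 2} and plot 3 has {5, 3}, leaving only 4.
Block 4 already has {4, 1, 3, 2} and plot 4 already has {1, 3}, so block 4, plot 4 must be 5.

5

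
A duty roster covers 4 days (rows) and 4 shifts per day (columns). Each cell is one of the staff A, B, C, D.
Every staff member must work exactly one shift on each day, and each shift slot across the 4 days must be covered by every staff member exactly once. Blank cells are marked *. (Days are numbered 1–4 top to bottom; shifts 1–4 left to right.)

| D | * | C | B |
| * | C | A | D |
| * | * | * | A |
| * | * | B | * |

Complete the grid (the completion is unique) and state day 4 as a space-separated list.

Day 4, shift 4: day 4 has {B} and shift 4 has {A, B, D}, leaving only C.
Day 4, shift 1: day 4 has {B, C} and shift 1 has {D}, leaving only A.
Day 4, shift 2: day 4 has {A, B, C} and shift 2 has {C}, leaving only D.
So day 4 reads: A D B C.

A D B C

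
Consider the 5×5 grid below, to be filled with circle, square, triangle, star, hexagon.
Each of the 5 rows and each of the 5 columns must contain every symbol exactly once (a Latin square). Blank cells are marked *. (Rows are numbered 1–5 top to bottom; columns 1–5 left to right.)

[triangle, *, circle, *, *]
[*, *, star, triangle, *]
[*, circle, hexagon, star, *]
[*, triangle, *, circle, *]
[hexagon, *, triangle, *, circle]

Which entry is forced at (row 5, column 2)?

star

Row 3, column 1: row 3 has {circle, star, hexagon} and column 1 has {triangle, hexagon}, leaving only square.
Row 2, column 1: row 2 has {triangle, star} and column 1 has {square, triangle, hexagon}, leaving only circle.
Row 3, column 5: row 3 has {circle, square, star, hexagon} and column 5 has {circle}, leaving only triangle.
Row 4, column 1: row 4 has {circle, triangle} and column 1 has {circle, square, triangle, hexagon}, leaving only star.
Row 4, column 3: row 4 has {circle, triangle, star} and column 3 has {circle, triangle, star, hexagon}, leaving only square.
Row 4, column 5: row 4 has {circle, square, triangle, star} and column 5 has {circle, triangle}, leaving only hexagon.
Row 2, column 5: row 2 has {circle, triangle, star} and column 5 has {circle, triangle, hexagon}, leaving only square.
Row 1, column 5: row 1 has {circle, triangle} and column 5 has {circle, square, triangle, hexagon}, leaving only star.
Row 2, column 2: row 2 has {circle, square, triangle, star} and column 2 has {circle, triangle}, leaving only hexagon.
Row 1, column 2: row 1 has {circle, triangle, star} and column 2 has {circle, triangle, hexagon}, leaving only square.
Row 5 already has {circle, triangle, hexagon} and column 2 already has {circle, square, triangle, hexagon}, so row 5, column 2 must be star.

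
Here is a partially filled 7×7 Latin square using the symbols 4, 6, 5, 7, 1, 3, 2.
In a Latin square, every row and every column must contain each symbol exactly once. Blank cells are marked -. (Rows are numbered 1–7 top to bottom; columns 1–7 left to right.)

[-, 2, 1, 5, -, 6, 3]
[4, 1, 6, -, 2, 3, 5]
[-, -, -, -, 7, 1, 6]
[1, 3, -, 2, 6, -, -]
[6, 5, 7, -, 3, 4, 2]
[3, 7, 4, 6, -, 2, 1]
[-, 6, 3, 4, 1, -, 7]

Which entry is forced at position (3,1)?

5

Row 1, column 1: row 1 has {6, 5, 1, 3, 2} and column 1 has {4, 6, 1, 3}, leaving only 7.
Row 1, column 5: row 1 has {6, 5, 7, 1, 3, 2} and column 5 has {6, 7, 1, 3, 2}, leaving only 4.
Row 2, column 4: row 2 has {4, 6, 5, 1, 3, 2} and column 4 has {4, 6, 5, 2}, leaving only 7.
Row 3, column 2: row 3 has {6, 7, 1} and column 2 has {6, 5, 7, 1, 3, 2}, leaving only 4.
Row 3, column 4: row 3 has {4, 6, 7, 1} and column 4 has {4, 6, 5, 7, 2}, leaving only 3.
Row 4, column 3: row 4 has {6, 1, 3, 2} and column 3 has {4, 6, 7, 1, 3}, leaving only 5.
Row 3, column 3: row 3 has {4, 6, 7, 1, 3} and column 3 has {4, 6, 5, 7, 1, 3}, leaving only 2.
Row 3 already has {4, 6, 7, 1, 3, 2} and column 1 already has {4, 6, 7, 1, 3}, so row 3, column 1 must be 5.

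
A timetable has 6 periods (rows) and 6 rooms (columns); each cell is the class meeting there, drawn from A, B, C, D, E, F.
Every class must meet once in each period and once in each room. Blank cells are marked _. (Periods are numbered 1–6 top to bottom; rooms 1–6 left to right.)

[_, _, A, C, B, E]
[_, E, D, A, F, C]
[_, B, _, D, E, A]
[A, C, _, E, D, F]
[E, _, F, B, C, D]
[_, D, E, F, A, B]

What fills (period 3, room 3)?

C

Period 3 already has {A, B, D, E} and room 3 already has {A, D, E, F}, so period 3, room 3 must be C.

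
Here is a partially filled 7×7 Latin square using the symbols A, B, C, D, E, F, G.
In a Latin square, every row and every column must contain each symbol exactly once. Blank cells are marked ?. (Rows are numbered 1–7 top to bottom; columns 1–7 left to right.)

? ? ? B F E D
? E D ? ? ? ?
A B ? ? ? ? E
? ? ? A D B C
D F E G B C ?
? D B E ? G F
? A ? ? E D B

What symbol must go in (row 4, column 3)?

F

Row 3, column 6: row 3 has {A, B, E} and column 6 has {B, C, D, E, G}, leaving only F.
Row 2, column 6: row 2 has {D, E} and column 6 has {B, C, D, E, F, G}, leaving only A.
Row 2, column 7: row 2 has {A, D, E} and column 7 has {B, C, D, E, F}, leaving only G.
Row 2, column 5: row 2 has {A, D, E, G} and column 5 has {B, D, E, F}, leaving only C.
Row 2, column 4: row 2 has {A, C, D, E, G} and column 4 has {A, B, E, G}, leaving only F.
Row 2, column 1: row 2 has {A, C, D, E, F, G} and column 1 has {A, D}, leaving only B.
Row 3, column 5: row 3 has {A, B, E, F} and column 5 has {B, C, D, E, F}, leaving only G.
Row 3, column 3: row 3 has {A, B, E, F, G} and column 3 has {B, D, E}, leaving only C.
Row 3, column 4: row 3 has {A, B, C, E, F, G} and column 4 has {A, B, E, F, G}, leaving only D.
Row 4, column 2: row 4 has {A, B, C, D} and column 2 has {A, B, D, E, F}, leaving only G.
Row 4 already has {A, B, C, D, G} and column 3 already has {B, C, D, E}, so row 4, column 3 must be F.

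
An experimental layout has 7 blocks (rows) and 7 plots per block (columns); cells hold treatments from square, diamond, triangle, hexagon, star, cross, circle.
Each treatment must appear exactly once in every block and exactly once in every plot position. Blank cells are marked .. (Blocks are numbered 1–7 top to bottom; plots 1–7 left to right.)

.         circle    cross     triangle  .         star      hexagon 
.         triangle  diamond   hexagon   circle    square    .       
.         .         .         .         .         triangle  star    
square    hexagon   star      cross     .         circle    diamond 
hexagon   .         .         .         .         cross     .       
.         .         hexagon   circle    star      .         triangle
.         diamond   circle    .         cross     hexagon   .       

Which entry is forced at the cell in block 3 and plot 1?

circle

Block 1, plot 1: block 1 has {triangle, hexagon, star, cross, circle} and plot 1 has {square, hexagon}, leaving only diamond.
Block 1, plot 5: block 1 has {diamond, triangle, hexagon, star, cross, circle} and plot 5 has {star, cross, circle}, leaving only square.
Block 2, plot 7: block 2 has {square, diamond, triangle, hexagon, circle} and plot 7 has {diamond, triangle, hexagon, star}, leaving only cross.
Block 2, plot 1: block 2 has {square, diamond, triangle, hexagon, cross, circle} and plot 1 has {square, diamond, hexagon}, leaving only star.
Block 3, plot 3: block 3 has {triangle, star} and plot 3 has {diamond, hexagon, star, cross, circle}, leaving only square.
Block 3, plot 2: block 3 has {square, triangle, star} and plot 2 has {diamond, triangle, hexagon, circle}, leaving only cross.
Block 3 already has {square, triangle, star, cross} and plot 1 already has {square, diamond, hexagon, star}, so block 3, plot 1 must be circle.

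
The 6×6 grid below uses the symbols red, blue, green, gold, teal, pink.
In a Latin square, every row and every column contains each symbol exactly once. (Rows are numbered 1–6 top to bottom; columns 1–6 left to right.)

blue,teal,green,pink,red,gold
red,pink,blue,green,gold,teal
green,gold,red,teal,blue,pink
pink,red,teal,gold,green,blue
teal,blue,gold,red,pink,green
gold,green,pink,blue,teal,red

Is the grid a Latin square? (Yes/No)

Each row is a permutation of the 6 symbols, and so is each column.

Yes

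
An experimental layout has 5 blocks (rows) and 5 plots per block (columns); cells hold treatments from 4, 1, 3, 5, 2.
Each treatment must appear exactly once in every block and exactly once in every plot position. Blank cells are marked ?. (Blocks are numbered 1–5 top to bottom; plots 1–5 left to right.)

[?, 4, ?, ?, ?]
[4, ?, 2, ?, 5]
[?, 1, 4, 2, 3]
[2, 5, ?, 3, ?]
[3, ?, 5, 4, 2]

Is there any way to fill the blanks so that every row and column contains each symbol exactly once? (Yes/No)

No

Block 5, plot 2: block 5 together with plot 2 already contain {4, 1, 3, 5, 2} — every symbol — so nothing can go there. The grid has no valid completion.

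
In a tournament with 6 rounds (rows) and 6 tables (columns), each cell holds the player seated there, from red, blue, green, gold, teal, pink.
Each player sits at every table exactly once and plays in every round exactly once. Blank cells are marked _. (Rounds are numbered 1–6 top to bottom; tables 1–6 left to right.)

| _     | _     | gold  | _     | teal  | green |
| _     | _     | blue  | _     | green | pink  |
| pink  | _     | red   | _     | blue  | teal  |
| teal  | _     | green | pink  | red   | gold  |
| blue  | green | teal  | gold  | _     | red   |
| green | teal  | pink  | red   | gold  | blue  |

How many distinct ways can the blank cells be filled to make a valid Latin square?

1

Round 1, table 1: eliminating its round and table leaves {red}.
Round 1, table 2: eliminating its round and table leaves {red, blue, pink}.
Round 1, table 4: eliminating its round and table leaves {blue}.
Round 2, table 1: eliminating its round and table leaves {red, gold}.
Round 2, table 2: eliminating its round and table leaves {red, gold}.
Round 2, table 4: eliminating its round and table leaves {teal}.
Round 3, table 2: eliminating its round and table leaves {gold}.
Round 3, table 4: eliminating its round and table leaves {green}.
Round 4, table 2: eliminating its round and table leaves {blue}.
Round 5, table 5: eliminating its round and table leaves {pink}.
Only one assignment across all blanks avoids any round or table repeat, giving 1 completion.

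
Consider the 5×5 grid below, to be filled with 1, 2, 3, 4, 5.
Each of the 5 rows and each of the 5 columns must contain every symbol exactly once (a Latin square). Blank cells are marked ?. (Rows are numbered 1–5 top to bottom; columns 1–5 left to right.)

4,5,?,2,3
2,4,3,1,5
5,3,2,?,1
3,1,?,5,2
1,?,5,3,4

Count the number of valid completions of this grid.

1

Row 1, column 3: eliminating its row and column leaves {1}.
Row 3, column 4: eliminating its row and column leaves {4}.
Row 4, column 3: eliminating its row and column leaves {4}.
Row 5, column 2: eliminating its row and column leaves {2}.
Only one assignment across all blanks avoids any row or column repeat, giving 1 completion.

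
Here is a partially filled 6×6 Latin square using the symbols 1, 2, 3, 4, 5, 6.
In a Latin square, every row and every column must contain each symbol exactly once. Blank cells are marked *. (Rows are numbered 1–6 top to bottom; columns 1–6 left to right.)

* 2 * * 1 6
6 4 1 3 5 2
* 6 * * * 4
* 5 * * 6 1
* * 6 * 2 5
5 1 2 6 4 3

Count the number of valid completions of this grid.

3

Row 1, column 1: eliminating its row and column leaves {3, 4}.
Row 1, column 3: eliminating its row and column leaves {3, 4, 5}.
Row 1, column 4: eliminating its row and column leaves {4, 5}.
Row 3, column 1: eliminating its row and column leaves {1, 2, 3}.
Row 3, column 3: eliminating its row and column leaves {3, 5}.
Row 3, column 4: eliminating its row and column leaves {1, 2, 5}.
Row 3, column 5: eliminating its row and column leaves {3}.
Row 4, column 1: eliminating its row and column leaves {2, 3, 4}.
Row 4, column 3: eliminating its row and column leaves {3, 4}.
Row 4, column 4: eliminating its row and column leaves {2, 4}.
Row 5, column 1: eliminating its row and column leaves {1, 3, 4}.
Row 5, column 2: eliminating its row and column leaves {3}.
Row 5, column 4: eliminating its row and column leaves {1, 4}.
Enumerating the assignments across these blanks that avoid any row or column repeat gives 3 completions.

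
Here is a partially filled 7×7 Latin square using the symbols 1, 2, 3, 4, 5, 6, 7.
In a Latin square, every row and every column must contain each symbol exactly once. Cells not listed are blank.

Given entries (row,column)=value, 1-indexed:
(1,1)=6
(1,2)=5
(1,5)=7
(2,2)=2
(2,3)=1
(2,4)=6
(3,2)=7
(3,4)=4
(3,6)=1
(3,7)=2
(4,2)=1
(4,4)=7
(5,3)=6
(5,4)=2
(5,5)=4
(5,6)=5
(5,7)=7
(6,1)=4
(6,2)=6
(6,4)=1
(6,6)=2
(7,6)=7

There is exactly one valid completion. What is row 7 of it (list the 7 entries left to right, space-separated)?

Row 1, column 4: row 1 has {5, 6, 7} and column 4 has {1, 2, 4, 6, 7}, leaving only 3.
Row 7, column 4: row 7 has {7} and column 4 has {1, 2, 3, 4, 6, 7}, leaving only 5.
Row 1, column 6: row 1 has {3, 5, 6, 7} and column 6 has {1, 2, 5, 7}, leaving only 4.
Row 1, column 3: row 1 has {3, 4, 5, 6, 7} and column 3 has {1, 6}, leaving only 2.
Row 1, column 7: row 1 has {2, 3, 4, 5, 6, 7} and column 7 has {2, 7}, leaving only 1.
Row 2, column 6: row 2 has {1, 2, 6} and column 6 has {1, 2, 4, 5, 7}, leaving only 3.
Row 2, column 5: row 2 has {1, 2, 3, 6} and column 5 has {4, 7}, leaving only 5.
Row 2, column 1: row 2 has {1, 2, 3, 5, 6} and column 1 has {4, 6}, leaving only 7.
Row 2, column 7: row 2 has {1, 2, 3, 5, 6, 7} and column 7 has {1, 2, 7}, leaving only 4.
Row 4, column 6: row 4 has {1, 7} and column 6 has {1, 2, 3, 4, 5, 7}, leaving only 6.
Row 5, column 2: row 5 has {2, 4, 5, 6, 7} and column 2 has {1, 2, 5, 6, 7}, leaving only 3.
Row 7, column 2: row 7 has {5, 7} and column 2 has {1, 2, 3, 5, 6, 7}, leaving only 4.
Row 7, column 3: row 7 has {4, 5, 7} and column 3 has {1, 2, 6}, leaving only 3.
Row 7, column 7: row 7 has {3, 4, 5, 7} and column 7 has {1, 2, 4, 7}, leaving only 6.
Row 3, column 3: row 3 has {1, 2, 4, 7} and column 3 has {1, 2, 3, 6}, leaving only 5.
Row 3, column 1: row 3 has {1, 2, 4, 5, 7} and column 1 has {4, 6, 7}, leaving only 3.
Row 3, column 5: row 3 has {1, 2, 3, 4, 5, 7} and column 5 has {4, 5, 7}, leaving only 6.
Row 4, column 3: row 4 has {1, 6, 7} and column 3 has {1, 2, 3, 5, 6}, leaving only 4.
Row 5, column 1: row 5 has {2, 3, 4, 5, 6, 7} and column 1 has {3, 4, 6, 7}, leaving only 1.
Row 7, column 1: row 7 has {3, 4, 5, 6, 7} and column 1 has {1, 3, 4, 6, 7}, leaving only 2.
Row 7, column 5: row 7 has {2, 3, 4, 5, 6, 7} and column 5 has {4, 5, 6, 7}, leaving only 1.
So row 7 reads: 2 4 3 5 1 7 6.

2 4 3 5 1 7 6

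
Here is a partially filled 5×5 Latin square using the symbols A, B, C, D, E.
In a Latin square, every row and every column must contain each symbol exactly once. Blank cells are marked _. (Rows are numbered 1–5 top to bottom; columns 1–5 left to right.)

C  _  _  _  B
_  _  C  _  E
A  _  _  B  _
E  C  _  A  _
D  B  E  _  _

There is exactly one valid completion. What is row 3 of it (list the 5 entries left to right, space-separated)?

A E D B C

Row 3, column 3: row 3 has {A, B} and column 3 has {C, E}, leaving only D.
Row 3, column 2: row 3 has {A, B, D} and column 2 has {B, C}, leaving only E.
Row 3, column 5: row 3 has {A, B, D, E} and column 5 has {B, E}, leaving only C.
So row 3 reads: A E D B C.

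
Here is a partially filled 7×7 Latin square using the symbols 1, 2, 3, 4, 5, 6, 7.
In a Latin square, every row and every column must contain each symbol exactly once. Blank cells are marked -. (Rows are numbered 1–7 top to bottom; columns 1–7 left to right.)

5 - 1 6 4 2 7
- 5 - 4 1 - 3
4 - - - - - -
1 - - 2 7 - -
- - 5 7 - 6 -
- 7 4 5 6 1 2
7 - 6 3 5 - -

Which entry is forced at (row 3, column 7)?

5

Row 1, column 2: row 1 has {1, 2, 4, 5, 6, 7} and column 2 has {5, 7}, leaving only 3.
Row 2, column 6: row 2 has {1, 3, 4, 5} and column 6 has {1, 2, 6}, leaving only 7.
Row 2, column 3: row 2 has {1, 3, 4, 5, 7} and column 3 has {1, 4, 5, 6}, leaving only 2.
Row 2, column 1: row 2 has {1, 2, 3, 4, 5, 7} and column 1 has {1, 4, 5, 7}, leaving only 6.
Row 3, column 4: row 3 has {4} and column 4 has {2, 3, 4, 5, 6, 7}, leaving only 1.
Row 4, column 3: row 4 has {1, 2, 7} and column 3 has {1, 2, 4, 5, 6}, leaving only 3.
Row 3, column 3: row 3 has {1, 4} and column 3 has {1, 2, 3, 4, 5, 6}, leaving only 7.
Row 6, column 1: row 6 has {1, 2, 4, 5, 6, 7} and column 1 has {1, 4, 5, 6, 7}, leaving only 3.
Row 5, column 1: row 5 has {5, 6, 7} and column 1 has {1, 3, 4, 5, 6, 7}, leaving only 2.
Row 5, column 5: row 5 has {2, 5, 6, 7} and column 5 has {1, 4, 5, 6, 7}, leaving only 3.
Row 3, column 5: row 3 has {1, 4, 7} and column 5 has {1, 3, 4, 5, 6, 7}, leaving only 2.
Row 3, column 2: row 3 has {1, 2, 4, 7} and column 2 has {3, 5, 7}, leaving only 6.
Row 3 already has {1, 2, 4, 6, 7} and column 7 already has {2, 3, 7}, so row 3, column 7 must be 5.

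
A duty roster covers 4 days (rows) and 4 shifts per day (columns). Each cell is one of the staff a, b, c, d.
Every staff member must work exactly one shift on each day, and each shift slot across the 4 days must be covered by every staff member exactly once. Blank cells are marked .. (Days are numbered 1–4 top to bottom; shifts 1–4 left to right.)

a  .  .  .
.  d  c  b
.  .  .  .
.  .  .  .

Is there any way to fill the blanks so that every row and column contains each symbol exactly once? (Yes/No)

Day 2, shift 1: day 2 together with shift 1 already contain {a, b, c, d} — every symbol — so nothing can go there. The grid has no valid completion.

No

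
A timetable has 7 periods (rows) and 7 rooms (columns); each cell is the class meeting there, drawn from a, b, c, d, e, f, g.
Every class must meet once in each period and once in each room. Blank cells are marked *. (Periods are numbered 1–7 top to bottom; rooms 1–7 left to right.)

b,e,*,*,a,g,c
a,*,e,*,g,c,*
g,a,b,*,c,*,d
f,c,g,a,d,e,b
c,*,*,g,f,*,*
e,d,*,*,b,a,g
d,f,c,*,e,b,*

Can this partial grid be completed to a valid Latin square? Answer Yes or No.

Period 7, room 4: period 7 together with room 4 already contain {a, b, c, d, e, f, g} — every symbol — so nothing can go there. The grid has no valid completion.

No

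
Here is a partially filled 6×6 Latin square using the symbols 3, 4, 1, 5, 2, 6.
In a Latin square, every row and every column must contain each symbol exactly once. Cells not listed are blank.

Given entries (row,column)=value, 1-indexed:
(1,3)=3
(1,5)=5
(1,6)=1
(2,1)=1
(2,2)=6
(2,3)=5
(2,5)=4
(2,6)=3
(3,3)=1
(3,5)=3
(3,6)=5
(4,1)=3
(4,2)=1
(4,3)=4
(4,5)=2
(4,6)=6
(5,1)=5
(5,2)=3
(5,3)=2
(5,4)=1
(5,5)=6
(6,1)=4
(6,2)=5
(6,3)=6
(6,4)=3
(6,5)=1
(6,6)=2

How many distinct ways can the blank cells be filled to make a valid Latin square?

2

Row 1, column 1: eliminating its row and column leaves {2, 6}.
Row 1, column 2: eliminating its row and column leaves {4, 2}.
Row 1, column 4: eliminating its row and column leaves {4, 2, 6}.
Row 2, column 4: eliminating its row and column leaves {2}.
Row 3, column 1: eliminating its row and column leaves {2, 6}.
Row 3, column 2: eliminating its row and column leaves {4, 2}.
Row 3, column 4: eliminating its row and column leaves {4, 2, 6}.
Row 4, column 4: eliminating its row and column leaves {5}.
Row 5, column 6: eliminating its row and column leaves {4}.
Enumerating the assignments across these blanks that avoid any row or column repeat gives 2 completions.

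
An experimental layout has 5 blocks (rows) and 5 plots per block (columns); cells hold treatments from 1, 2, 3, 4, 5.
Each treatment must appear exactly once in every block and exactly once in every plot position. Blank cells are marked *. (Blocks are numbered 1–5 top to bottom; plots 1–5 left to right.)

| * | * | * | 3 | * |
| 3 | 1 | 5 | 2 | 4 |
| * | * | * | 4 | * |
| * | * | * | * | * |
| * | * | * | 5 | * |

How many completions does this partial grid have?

Block 1, plot 1: eliminating its block and plot leaves {1, 2, 4, 5}.
Block 1, plot 2: eliminating its block and plot leaves {2, 4, 5}.
Block 1, plot 3: eliminating its block and plot leaves {1, 2, 4}.
Block 1, plot 5: eliminating its block and plot leaves {1, 2, 5}.
Block 3, plot 1: eliminating its block and plot leaves {1, 2, 5}.
Block 3, plot 2: eliminating its block and plot leaves {2, 3, 5}.
Block 3, plot 3: eliminating its block and plot leaves {1, 2, 3}.
Block 3, plot 5: eliminating its block and plot leaves {1, 2, 3, 5}.
Block 4, plot 1: eliminating its block and plot leaves {1, 2, 4, 5}.
Block 4, plot 2: eliminating its block and plot leaves {2, 3, 4, 5}.
Block 4, plot 3: eliminating its block and plot leaves {1, 2, 3, 4}.
Block 4, plot 4: eliminating its block and plot leaves {1}.
Block 4, plot 5: eliminating its block and plot leaves {1, 2, 3, 5}.
Block 5, plot 1: eliminating its block and plot leaves {1, 2, 4}.
Block 5, plot 2: eliminating its block and plot leaves {2, 3, 4}.
Block 5, plot 3: eliminating its block and plot leaves {1, 2, 3, 4}.
Block 5, plot 5: eliminating its block and plot leaves {1, 2, 3}.
Enumerating the assignments across these blanks that avoid any block or plot repeat gives 56 completions.

56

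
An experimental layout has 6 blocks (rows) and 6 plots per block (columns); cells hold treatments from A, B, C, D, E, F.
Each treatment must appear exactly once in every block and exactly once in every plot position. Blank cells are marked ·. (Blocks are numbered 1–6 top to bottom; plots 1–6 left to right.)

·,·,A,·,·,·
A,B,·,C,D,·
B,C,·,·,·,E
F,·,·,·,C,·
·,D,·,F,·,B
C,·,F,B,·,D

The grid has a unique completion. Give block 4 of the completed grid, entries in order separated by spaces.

F E B D C A

Block 4, plot 6: block 4 has {C, F} and plot 6 has {B, D, E}, leaving only A.
Block 4, plot 2: block 4 has {A, C, F} and plot 2 has {B, C, D}, leaving only E.
Block 4, plot 4: block 4 has {A, C, E, F} and plot 4 has {B, C, F}, leaving only D.
Block 4, plot 3: block 4 has {A, C, D, E, F} and plot 3 has {A, F}, leaving only B.
So block 4 reads: F E B D C A.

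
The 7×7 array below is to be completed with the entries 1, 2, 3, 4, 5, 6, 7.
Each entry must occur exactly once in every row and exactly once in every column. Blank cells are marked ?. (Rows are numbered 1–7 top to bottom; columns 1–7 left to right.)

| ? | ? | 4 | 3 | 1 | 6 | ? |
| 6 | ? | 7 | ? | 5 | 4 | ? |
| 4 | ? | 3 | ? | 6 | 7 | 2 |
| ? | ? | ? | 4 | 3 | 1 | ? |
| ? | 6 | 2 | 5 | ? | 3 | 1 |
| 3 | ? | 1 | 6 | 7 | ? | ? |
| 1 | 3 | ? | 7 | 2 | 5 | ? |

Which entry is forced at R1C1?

5

Row 2, column 7: row 2 has {4, 5, 6, 7} and column 7 has {1, 2}, leaving only 3.
Row 3, column 4: row 3 has {2, 3, 4, 6, 7} and column 4 has {3, 4, 5, 6, 7}, leaving only 1.
Row 2, column 4: row 2 has {3, 4, 5, 6, 7} and column 4 has {1, 3, 4, 5, 6, 7}, leaving only 2.
Row 2, column 2: row 2 has {2, 3, 4, 5, 6, 7} and column 2 has {3, 6}, leaving only 1.
Row 3, column 2: row 3 has {1, 2, 3, 4, 6, 7} and column 2 has {1, 3, 6}, leaving only 5.
Row 5, column 1: row 5 has {1, 2, 3, 5, 6} and column 1 has {1, 3, 4, 6}, leaving only 7.
Row 5, column 5: row 5 has {1, 2, 3, 5, 6, 7} and column 5 has {1, 2, 3, 5, 6, 7}, leaving only 4.
Row 6, column 6: row 6 has {1, 3, 6, 7} and column 6 has {1, 3, 4, 5, 6, 7}, leaving only 2.
Row 6, column 2: row 6 has {1, 2, 3, 6, 7} and column 2 has {1, 3, 5, 6}, leaving only 4.
Row 6, column 7: row 6 has {1, 2, 3, 4, 6, 7} and column 7 has {1, 2, 3}, leaving only 5.
Row 1, column 7: row 1 has {1, 3, 4, 6} and column 7 has {1, 2, 3, 5}, leaving only 7.
Row 1, column 2: row 1 has {1, 3, 4, 6, 7} and column 2 has {1, 3, 4, 5, 6}, leaving only 2.
Row 1 already has {1, 2, 3, 4, 6, 7} and column 1 already has {1, 3, 4, 6, 7}, so row 1, column 1 must be 5.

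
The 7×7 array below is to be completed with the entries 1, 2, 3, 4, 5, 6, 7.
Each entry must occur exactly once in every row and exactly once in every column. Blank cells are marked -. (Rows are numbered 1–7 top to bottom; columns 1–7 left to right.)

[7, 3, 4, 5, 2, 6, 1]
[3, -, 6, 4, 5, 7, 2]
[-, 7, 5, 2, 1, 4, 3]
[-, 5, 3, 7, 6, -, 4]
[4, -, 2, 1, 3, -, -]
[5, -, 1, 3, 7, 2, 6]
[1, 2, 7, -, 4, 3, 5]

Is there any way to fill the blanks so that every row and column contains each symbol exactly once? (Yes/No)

Yes

No row or column among the givens repeats a symbol, and propagating forced cells runs into no contradiction.
One valid completion exists (for instance, 7 3 4 5 2 6 1 / 3 1 6 4 5 7 2 / 6 7 5 2 1 4 3 / 2 5 3 7 6 1 4 / 4 6 2 1 3 5 7 / 5 4 1 3 7 2 6 / 1 2 7 6 4 3 5).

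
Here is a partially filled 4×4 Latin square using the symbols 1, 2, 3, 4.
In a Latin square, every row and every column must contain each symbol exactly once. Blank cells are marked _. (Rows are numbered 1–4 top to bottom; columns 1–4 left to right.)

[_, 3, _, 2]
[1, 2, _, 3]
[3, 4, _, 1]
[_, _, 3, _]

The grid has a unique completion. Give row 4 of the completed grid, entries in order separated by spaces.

Row 4, column 2: row 4 has {3} and column 2 has {2, 3, 4}, leaving only 1.
Row 4, column 4: row 4 has {1, 3} and column 4 has {1, 2, 3}, leaving only 4.
Row 4, column 1: row 4 has {1, 3, 4} and column 1 has {1, 3}, leaving only 2.
So row 4 reads: 2 1 3 4.

2 1 3 4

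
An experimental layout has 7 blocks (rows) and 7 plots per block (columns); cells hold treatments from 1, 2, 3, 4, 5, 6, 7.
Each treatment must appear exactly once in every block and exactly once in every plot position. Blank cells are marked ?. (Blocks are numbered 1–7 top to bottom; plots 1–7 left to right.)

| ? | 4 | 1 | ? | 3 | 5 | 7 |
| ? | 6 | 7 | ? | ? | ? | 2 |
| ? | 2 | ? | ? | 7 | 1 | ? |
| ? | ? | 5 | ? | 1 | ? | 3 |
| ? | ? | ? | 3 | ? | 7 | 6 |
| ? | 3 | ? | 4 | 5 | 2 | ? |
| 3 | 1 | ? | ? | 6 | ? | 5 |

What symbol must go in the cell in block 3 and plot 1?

Block 2, plot 5: block 2 has {2, 6, 7} and plot 5 has {1, 3, 5, 6, 7}, leaving only 4.
Block 2, plot 6: block 2 has {2, 4, 6, 7} and plot 6 has {1, 2, 5, 7}, leaving only 3.
Block 3, plot 7: block 3 has {1, 2, 7} and plot 7 has {2, 3, 5, 6, 7}, leaving only 4.
Block 4, plot 2: block 4 has {1, 3, 5} and plot 2 has {1, 2, 3, 4, 6}, leaving only 7.
Block 5, plot 2: block 5 has {3, 6, 7} and plot 2 has {1, 2, 3, 4, 6, 7}, leaving only 5.
Block 5, plot 5: block 5 has {3, 5, 6, 7} and plot 5 has {1, 3, 4, 5, 6, 7}, leaving only 2.
Block 5, plot 3: block 5 has {2, 3, 5, 6, 7} and plot 3 has {1, 5, 7}, leaving only 4.
Block 5, plot 1: block 5 has {2, 3, 4, 5, 6, 7} and plot 1 has {3}, leaving only 1.
Block 2, plot 1: block 2 has {2, 3, 4, 6, 7} and plot 1 has {1, 3}, leaving only 5.
Block 3 already has {1, 2, 4, 7} and plot 1 already has {1, 3, 5}, so block 3, plot 1 must be 6.

6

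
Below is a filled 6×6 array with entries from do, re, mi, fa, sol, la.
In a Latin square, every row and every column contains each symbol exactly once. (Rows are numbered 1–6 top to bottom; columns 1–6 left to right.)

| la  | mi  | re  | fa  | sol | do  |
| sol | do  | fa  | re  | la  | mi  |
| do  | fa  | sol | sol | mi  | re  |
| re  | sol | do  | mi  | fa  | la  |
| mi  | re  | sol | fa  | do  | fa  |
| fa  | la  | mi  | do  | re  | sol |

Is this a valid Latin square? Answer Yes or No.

No

Row 3 contains sol twice (at columns 3 and 4); row 5 is also not a permutation.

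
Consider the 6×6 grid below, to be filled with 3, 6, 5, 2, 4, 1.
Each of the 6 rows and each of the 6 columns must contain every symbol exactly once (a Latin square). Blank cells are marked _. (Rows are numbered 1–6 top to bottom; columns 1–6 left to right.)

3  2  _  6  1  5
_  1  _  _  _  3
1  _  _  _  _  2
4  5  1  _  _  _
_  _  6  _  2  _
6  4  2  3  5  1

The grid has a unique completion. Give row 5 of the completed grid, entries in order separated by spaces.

5 3 6 1 2 4

Row 5, column 1: row 5 has {6, 2} and column 1 has {3, 6, 4, 1}, leaving only 5.
Row 5, column 2: row 5 has {6, 5, 2} and column 2 has {5, 2, 4, 1}, leaving only 3.
Row 5, column 6: row 5 has {3, 6, 5, 2} and column 6 has {3, 5, 2, 1}, leaving only 4.
Row 5, column 4: row 5 has {3, 6, 5, 2, 4} and column 4 has {3, 6}, leaving only 1.
So row 5 reads: 5 3 6 1 2 4.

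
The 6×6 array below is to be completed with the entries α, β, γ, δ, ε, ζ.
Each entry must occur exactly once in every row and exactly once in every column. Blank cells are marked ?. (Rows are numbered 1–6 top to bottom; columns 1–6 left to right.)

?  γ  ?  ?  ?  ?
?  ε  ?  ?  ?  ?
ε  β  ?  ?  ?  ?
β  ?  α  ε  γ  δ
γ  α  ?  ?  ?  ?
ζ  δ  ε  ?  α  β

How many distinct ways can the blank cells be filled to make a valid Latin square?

Row 1, column 1: eliminating its row and column leaves {α, δ}.
Row 1, column 3: eliminating its row and column leaves {β, δ, ζ}.
Row 1, column 4: eliminating its row and column leaves {α, β, δ, ζ}.
Row 1, column 5: eliminating its row and column leaves {β, δ, ε, ζ}.
Row 1, column 6: eliminating its row and column leaves {α, ε, ζ}.
Row 2, column 1: eliminating its row and column leaves {α, δ}.
Row 2, column 3: eliminating its row and column leaves {β, γ, δ, ζ}.
Row 2, column 4: eliminating its row and column leaves {α, β, γ, δ, ζ}.
Row 2, column 5: eliminating its row and column leaves {β, δ, ζ}.
Row 2, column 6: eliminating its row and column leaves {α, γ, ζ}.
Row 3, column 3: eliminating its row and column leaves {γ, δ, ζ}.
Row 3, column 4: eliminating its row and column leaves {α, γ, δ, ζ}.
Row 3, column 5: eliminating its row and column leaves {δ, ζ}.
Row 3, column 6: eliminating its row and column leaves {α, γ, ζ}.
Row 4, column 2: eliminating its row and column leaves {ζ}.
Row 5, column 3: eliminating its row and column leaves {β, δ, ζ}.
Row 5, column 4: eliminating its row and column leaves {β, δ, ζ}.
Row 5, column 5: eliminating its row and column leaves {β, δ, ε, ζ}.
Row 5, column 6: eliminating its row and column leaves {ε, ζ}.
Row 6, column 4: eliminating its row and column leaves {γ}.
Enumerating the assignments across these blanks that avoid any row or column repeat gives 32 completions.

32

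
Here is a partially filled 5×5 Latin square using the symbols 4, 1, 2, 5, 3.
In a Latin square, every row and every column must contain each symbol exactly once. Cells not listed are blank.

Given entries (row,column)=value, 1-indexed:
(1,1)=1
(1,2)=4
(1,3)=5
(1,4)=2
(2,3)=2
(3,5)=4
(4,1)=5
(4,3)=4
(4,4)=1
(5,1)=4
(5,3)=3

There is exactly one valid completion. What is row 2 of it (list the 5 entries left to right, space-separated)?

Row 2, column 1: row 2 has {2} and column 1 has {4, 1, 5}, leaving only 3.
Row 1, column 5: row 1 has {4, 1, 2, 5} and column 5 has {4}, leaving only 3.
Row 3, column 1: row 3 has {4} and column 1 has {4, 1, 5, 3}, leaving only 2.
Row 3, column 3: row 3 has {4, 2} and column 3 has {4, 2, 5, 3}, leaving only 1.
Row 4, column 5: row 4 has {4, 1, 5} and column 5 has {4, 3}, leaving only 2.
Row 4, column 2: row 4 has {4, 1, 2, 5} and column 2 has {4}, leaving only 3.
Row 3, column 2: row 3 has {4, 1, 2} and column 2 has {4, 3}, leaving only 5.
Row 2, column 2: row 2 has {2, 3} and column 2 has {4, 5, 3}, leaving only 1.
Row 2, column 5: row 2 has {1, 2, 3} and column 5 has {4, 2, 3}, leaving only 5.
Row 2, column 4: row 2 has {1, 2, 5, 3} and column 4 has {1, 2}, leaving only 4.
So row 2 reads: 3 1 2 4 5.

3 1 2 4 5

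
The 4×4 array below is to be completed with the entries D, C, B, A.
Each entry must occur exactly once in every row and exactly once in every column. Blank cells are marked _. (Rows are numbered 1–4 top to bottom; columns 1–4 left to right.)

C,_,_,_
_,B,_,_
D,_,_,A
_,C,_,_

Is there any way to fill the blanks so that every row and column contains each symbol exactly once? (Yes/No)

Row 3, column 2: row 3 together with column 2 already contain {D, C, B, A} — every symbol — so nothing can go there. The grid has no valid completion.

No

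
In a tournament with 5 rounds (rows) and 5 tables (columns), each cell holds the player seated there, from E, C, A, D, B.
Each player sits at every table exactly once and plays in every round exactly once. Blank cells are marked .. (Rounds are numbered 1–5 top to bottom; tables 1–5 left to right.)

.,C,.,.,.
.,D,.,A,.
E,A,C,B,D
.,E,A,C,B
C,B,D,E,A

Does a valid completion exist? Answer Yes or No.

No round or table among the givens repeats a symbol, and propagating forced cells runs into no contradiction.
One valid completion exists (for instance, A C B D E / B D E A C / E A C B D / D E A C B / C B D E A).

Yes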